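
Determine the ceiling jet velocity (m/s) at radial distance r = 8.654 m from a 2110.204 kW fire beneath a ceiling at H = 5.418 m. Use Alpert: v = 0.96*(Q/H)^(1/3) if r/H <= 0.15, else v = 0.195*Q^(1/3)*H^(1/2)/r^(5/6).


r/H = 8.654 / 5.418 = 1.5973
r/H > 0.15, so v = 0.195*Q^(1/3)*H^(1/2)/r^(5/6)
Q^(1/3) = 12.826
H^(1/2) = 2.3277
r^(5/6) = 6.0397
v = 0.195 * 12.826 * 2.3277 / 6.0397 = 0.96394 m/s

0.96394 m/s


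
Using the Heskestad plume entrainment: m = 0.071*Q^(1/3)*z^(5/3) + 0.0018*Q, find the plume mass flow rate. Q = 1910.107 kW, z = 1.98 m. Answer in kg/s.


Q^(1/3) = 12.408
z^(5/3) = 3.1221
First term = 0.071 * 12.408 * 3.1221 = 2.7503
Second term = 0.0018 * 1910.107 = 3.4382
m = 6.1885 kg/s

6.1885 kg/s


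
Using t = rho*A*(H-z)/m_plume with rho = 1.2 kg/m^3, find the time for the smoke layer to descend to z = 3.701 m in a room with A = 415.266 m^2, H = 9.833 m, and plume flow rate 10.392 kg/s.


H - z = 6.132 m
t = 1.2 * 415.266 * 6.132 / 10.392 = 294.04 s

294.04 s


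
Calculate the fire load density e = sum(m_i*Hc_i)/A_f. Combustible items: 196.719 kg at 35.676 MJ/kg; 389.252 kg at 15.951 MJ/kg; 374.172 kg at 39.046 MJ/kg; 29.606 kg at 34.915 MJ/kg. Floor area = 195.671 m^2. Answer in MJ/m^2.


Total energy = 196.719*35.676 + 389.252*15.951 + 374.172*39.046 + 29.606*34.915
= 7018.147 + 6208.959 + 14609.92 + 1033.693
= 28870.72 MJ
e = 28870.72 / 195.671 = 147.55 MJ/m^2

147.55 MJ/m^2


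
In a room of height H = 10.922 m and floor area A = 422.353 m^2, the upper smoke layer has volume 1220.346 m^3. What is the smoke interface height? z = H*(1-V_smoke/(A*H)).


V/(A*H) = 0.26455
1 - 0.26455 = 0.73545
z = 10.922 * 0.73545 = 8.0326 m

8.0326 m


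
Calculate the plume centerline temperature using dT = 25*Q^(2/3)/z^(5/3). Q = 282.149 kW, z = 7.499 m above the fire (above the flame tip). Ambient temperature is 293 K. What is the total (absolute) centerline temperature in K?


Q^(2/3) = 43.018
z^(5/3) = 28.730
dT = 25 * 43.018 / 28.730 = 37.433 K
T = 293 + 37.433 = 330.43 K

330.43 K


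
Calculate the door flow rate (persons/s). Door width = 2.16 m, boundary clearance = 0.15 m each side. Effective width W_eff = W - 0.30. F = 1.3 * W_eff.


W_eff = 2.16 - 0.30 = 1.86 m
F = 1.3 * 1.86 = 2.418 persons/s

2.418 persons/s


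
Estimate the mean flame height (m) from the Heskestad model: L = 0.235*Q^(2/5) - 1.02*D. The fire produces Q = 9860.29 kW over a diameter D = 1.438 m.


Q^(2/5) = 39.587
0.235 * Q^(2/5) = 9.3030
1.02 * D = 1.4668
L = 7.8363 m

7.8363 m


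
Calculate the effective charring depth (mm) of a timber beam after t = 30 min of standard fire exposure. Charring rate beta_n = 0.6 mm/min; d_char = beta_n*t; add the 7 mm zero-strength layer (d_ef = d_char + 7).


d_char = 0.6 * 30 = 18 mm
d_ef = 18 + 1.0*7 = 25 mm

25 mm


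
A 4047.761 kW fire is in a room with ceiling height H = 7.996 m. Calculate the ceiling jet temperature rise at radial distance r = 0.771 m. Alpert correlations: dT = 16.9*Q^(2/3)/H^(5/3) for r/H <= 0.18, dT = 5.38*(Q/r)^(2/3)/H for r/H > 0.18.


r/H = 0.771 / 7.996 = 0.096423
r/H <= 0.18, so dT = 16.9*Q^(2/3)/H^(5/3)
Q^(2/3) = 253.99
H^(5/3) = 31.973
dT = 16.9 * 253.99 / 31.973 = 134.25 K

134.25 K


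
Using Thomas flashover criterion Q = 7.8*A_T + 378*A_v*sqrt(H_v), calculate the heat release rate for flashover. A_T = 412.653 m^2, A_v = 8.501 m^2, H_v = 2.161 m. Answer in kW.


7.8*A_T = 3218.7
sqrt(H_v) = 1.4700
378*A_v*sqrt(H_v) = 4723.8
Q = 3218.7 + 4723.8 = 7942.5 kW

7942.5 kW


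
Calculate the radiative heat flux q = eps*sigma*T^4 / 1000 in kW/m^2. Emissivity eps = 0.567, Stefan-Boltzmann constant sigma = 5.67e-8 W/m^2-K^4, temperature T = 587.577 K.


T^4 = 1.1920e+11
q = 0.567 * 5.67e-8 * 1.1920e+11 / 1000 = 3.8320 kW/m^2

3.8320 kW/m^2


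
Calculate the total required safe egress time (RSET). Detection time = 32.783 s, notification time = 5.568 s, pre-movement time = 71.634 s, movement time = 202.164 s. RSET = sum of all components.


Total = 32.783 + 5.568 + 71.634 + 202.164 = 312.149 s

312.149 s


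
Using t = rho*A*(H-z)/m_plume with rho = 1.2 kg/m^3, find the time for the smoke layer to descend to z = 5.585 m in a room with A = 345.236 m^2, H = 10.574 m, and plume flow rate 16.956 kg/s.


H - z = 4.989 m
t = 1.2 * 345.236 * 4.989 / 16.956 = 121.90 s

121.90 s


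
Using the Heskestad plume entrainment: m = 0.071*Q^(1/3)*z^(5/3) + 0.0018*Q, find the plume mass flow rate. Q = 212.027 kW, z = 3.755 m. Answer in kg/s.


Q^(1/3) = 5.9630
z^(5/3) = 9.0716
First term = 0.071 * 5.9630 * 9.0716 = 3.8407
Second term = 0.0018 * 212.027 = 0.38165
m = 4.2223 kg/s

4.2223 kg/s


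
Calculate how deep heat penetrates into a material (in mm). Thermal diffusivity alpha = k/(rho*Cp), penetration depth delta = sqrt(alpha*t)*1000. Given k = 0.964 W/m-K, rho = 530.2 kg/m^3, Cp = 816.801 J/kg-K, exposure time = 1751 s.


alpha = 0.964 / (530.2 * 816.801) = 2.2260e-06 m^2/s
alpha * t = 0.0038977
delta = sqrt(0.0038977) * 1000 = 62.431 mm

62.431 mm


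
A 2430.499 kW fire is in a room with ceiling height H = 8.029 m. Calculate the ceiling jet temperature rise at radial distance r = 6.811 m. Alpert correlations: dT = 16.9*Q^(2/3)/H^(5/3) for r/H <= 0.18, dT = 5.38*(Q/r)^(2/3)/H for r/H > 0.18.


r/H = 6.811 / 8.029 = 0.84830
r/H > 0.18, so dT = 5.38*(Q/r)^(2/3)/H
Q/r = 356.85
(Q/r)^(2/3) = 50.310
dT = 5.38 * 50.310 / 8.029 = 33.711 K

33.711 K


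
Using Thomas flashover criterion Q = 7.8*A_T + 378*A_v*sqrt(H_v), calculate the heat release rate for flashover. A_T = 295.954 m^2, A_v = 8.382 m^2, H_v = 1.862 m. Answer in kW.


7.8*A_T = 2308.4
sqrt(H_v) = 1.3646
378*A_v*sqrt(H_v) = 4323.4
Q = 2308.4 + 4323.4 = 6631.9 kW

6631.9 kW


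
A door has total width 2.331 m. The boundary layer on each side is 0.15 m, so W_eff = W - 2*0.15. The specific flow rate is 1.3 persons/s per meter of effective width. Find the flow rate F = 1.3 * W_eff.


W_eff = 2.331 - 0.30 = 2.031 m
F = 1.3 * 2.031 = 2.6403 persons/s

2.6403 persons/s


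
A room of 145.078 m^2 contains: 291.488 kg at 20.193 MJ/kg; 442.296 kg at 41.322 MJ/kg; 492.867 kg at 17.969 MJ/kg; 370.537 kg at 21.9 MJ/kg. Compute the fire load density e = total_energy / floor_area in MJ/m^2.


Total energy = 291.488*20.193 + 442.296*41.322 + 492.867*17.969 + 370.537*21.9
= 5886.017 + 18276.56 + 8856.327 + 8114.760
= 41133.66 MJ
e = 41133.66 / 145.078 = 283.53 MJ/m^2

283.53 MJ/m^2


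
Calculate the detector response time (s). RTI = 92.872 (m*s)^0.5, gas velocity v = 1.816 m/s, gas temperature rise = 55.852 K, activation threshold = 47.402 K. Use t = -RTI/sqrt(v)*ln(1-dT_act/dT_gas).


dT_act/dT_gas = 0.84871
ln(1 - 0.84871) = -1.8885
t = -92.872 / sqrt(1.816) * -1.8885 = 130.15 s

130.15 s


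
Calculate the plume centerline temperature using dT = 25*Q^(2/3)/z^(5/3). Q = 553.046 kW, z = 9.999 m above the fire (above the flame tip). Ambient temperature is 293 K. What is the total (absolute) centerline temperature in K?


Q^(2/3) = 67.376
z^(5/3) = 46.408
dT = 25 * 67.376 / 46.408 = 36.296 K
T = 293 + 36.296 = 329.30 K

329.30 K


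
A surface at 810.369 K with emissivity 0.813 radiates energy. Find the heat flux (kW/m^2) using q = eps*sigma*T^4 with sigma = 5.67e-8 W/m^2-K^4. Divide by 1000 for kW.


T^4 = 4.3125e+11
q = 0.813 * 5.67e-8 * 4.3125e+11 / 1000 = 19.879 kW/m^2

19.879 kW/m^2


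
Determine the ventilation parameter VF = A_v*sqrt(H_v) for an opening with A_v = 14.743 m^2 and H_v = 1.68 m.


sqrt(H_v) = 1.2961
VF = 14.743 * 1.2961 = 19.109 m^(5/2)

19.109 m^(5/2)


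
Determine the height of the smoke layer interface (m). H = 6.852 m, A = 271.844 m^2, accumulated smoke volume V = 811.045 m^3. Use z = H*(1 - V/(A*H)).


V/(A*H) = 0.43542
1 - 0.43542 = 0.56458
z = 6.852 * 0.56458 = 3.8685 m

3.8685 m


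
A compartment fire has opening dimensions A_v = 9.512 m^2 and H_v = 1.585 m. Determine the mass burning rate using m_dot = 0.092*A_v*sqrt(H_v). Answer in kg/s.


sqrt(H_v) = 1.2590
m_dot = 0.092 * 9.512 * 1.2590 = 1.1017 kg/s

1.1017 kg/s


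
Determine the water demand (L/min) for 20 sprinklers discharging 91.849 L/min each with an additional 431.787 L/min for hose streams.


Sprinkler demand = 20 * 91.849 = 1836.98 L/min
Total = 1836.98 + 431.787 = 2268.767 L/min

2268.767 L/min


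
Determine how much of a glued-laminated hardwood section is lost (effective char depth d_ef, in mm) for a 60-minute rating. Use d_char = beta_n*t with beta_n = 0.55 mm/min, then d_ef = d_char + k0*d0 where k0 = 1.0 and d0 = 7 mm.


d_char = 0.55 * 60 = 33 mm
d_ef = 33 + 1.0*7 = 40 mm

40 mm


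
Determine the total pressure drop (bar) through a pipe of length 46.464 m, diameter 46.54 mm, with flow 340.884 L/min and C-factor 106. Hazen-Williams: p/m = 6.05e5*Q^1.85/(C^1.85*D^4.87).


Q^1.85 = 48453
C^1.85 = 5582.3
D^4.87 = 1.3253e+08
p/m = 0.039623 bar/m
p_total = 0.039623 * 46.464 = 1.8410 bar

1.8410 bar


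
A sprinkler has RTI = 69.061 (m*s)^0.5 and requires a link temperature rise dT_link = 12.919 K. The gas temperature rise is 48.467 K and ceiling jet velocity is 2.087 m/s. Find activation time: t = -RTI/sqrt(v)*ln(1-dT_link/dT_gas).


dT_link/dT_gas = 0.26655
ln(1 - 0.26655) = -0.31000
t = -69.061 / sqrt(2.087) * -0.31000 = 14.819 s

14.819 s


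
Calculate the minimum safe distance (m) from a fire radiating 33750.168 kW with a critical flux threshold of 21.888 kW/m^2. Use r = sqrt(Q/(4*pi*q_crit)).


4*pi*q_crit = 275.05
Q/(4*pi*q_crit) = 122.70
r = sqrt(122.70) = 11.077 m

11.077 m


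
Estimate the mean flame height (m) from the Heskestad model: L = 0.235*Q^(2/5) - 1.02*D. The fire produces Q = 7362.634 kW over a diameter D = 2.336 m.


Q^(2/5) = 35.222
0.235 * Q^(2/5) = 8.2772
1.02 * D = 2.3827
L = 5.8944 m

5.8944 m


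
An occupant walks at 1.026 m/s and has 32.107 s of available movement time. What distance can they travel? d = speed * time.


d = 1.026 * 32.107 = 32.942 m

32.942 m


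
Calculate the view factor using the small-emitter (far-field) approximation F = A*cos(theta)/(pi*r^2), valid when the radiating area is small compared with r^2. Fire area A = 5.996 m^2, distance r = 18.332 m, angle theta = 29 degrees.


cos(29 deg) = 0.87462
pi*r^2 = 1055.8
F = 5.996 * 0.87462 / 1055.8 = 0.0049672

0.0049672


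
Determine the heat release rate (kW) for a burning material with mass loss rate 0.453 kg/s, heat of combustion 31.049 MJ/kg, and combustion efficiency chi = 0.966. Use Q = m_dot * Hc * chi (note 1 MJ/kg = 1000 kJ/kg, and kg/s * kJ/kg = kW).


Hc = 31.049 MJ/kg = 31.049 * 1000 kJ/kg = 31049 kJ/kg
Q = 0.453 kg/s * 31049 kJ/kg * 0.966 = 13587 kW

13587 kW


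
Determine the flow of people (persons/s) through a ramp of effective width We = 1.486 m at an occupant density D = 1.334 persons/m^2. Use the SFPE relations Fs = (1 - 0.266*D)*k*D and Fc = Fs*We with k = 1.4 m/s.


1 - 0.266*D = 1 - 0.266*1.334 = 0.64516
Fs = 0.64516 * 1.4 * 1.334 = 1.2049 persons/(s*m)
Fc = 1.2049 * 1.486 = 1.7905 persons/s

1.7905 persons/s


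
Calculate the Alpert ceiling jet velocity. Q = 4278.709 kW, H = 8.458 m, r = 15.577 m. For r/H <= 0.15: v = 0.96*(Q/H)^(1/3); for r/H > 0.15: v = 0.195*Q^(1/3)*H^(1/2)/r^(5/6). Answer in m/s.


r/H = 15.577 / 8.458 = 1.8417
r/H > 0.15, so v = 0.195*Q^(1/3)*H^(1/2)/r^(5/6)
Q^(1/3) = 16.234
H^(1/2) = 2.9083
r^(5/6) = 9.8568
v = 0.195 * 16.234 * 2.9083 / 9.8568 = 0.93405 m/s

0.93405 m/s


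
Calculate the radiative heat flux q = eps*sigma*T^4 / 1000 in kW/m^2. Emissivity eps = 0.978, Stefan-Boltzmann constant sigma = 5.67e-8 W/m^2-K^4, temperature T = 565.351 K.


T^4 = 1.0216e+11
q = 0.978 * 5.67e-8 * 1.0216e+11 / 1000 = 5.6649 kW/m^2

5.6649 kW/m^2


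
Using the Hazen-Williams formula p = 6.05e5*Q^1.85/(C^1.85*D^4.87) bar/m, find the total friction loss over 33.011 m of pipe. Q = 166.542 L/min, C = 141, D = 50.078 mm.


Q^1.85 = 12877
C^1.85 = 9463.6
D^4.87 = 1.8936e+08
p/m = 0.0043475 bar/m
p_total = 0.0043475 * 33.011 = 0.14351 bar

0.14351 bar


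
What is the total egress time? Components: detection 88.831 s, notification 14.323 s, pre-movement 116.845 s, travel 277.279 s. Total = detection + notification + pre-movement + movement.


Total = 88.831 + 14.323 + 116.845 + 277.279 = 497.278 s

497.278 s


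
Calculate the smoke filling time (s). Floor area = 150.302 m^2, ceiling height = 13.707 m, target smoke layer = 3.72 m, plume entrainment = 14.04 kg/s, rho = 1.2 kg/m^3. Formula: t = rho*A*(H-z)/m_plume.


H - z = 9.987 m
t = 1.2 * 150.302 * 9.987 / 14.04 = 128.30 s

128.30 s


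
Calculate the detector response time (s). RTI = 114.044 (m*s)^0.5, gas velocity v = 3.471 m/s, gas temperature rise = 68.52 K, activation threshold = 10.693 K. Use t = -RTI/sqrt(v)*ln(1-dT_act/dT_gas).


dT_act/dT_gas = 0.15606
ln(1 - 0.15606) = -0.16967
t = -114.044 / sqrt(3.471) * -0.16967 = 10.386 s

10.386 s


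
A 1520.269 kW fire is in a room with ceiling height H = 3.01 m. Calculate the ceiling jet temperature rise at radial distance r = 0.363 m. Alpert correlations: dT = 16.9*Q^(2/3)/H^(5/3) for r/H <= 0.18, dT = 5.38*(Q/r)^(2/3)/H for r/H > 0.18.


r/H = 0.363 / 3.01 = 0.12060
r/H <= 0.18, so dT = 16.9*Q^(2/3)/H^(5/3)
Q^(2/3) = 132.21
H^(5/3) = 6.2750
dT = 16.9 * 132.21 / 6.2750 = 356.09 K

356.09 K


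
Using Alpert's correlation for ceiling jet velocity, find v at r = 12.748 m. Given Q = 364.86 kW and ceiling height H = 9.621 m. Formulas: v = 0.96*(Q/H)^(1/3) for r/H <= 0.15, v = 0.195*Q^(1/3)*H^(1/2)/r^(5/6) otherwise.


r/H = 12.748 / 9.621 = 1.3250
r/H > 0.15, so v = 0.195*Q^(1/3)*H^(1/2)/r^(5/6)
Q^(1/3) = 7.1457
H^(1/2) = 3.1018
r^(5/6) = 8.3407
v = 0.195 * 7.1457 * 3.1018 / 8.3407 = 0.51819 m/s

0.51819 m/s


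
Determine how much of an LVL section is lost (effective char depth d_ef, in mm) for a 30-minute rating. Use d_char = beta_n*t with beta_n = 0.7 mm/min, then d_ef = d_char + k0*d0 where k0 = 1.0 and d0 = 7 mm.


d_char = 0.7 * 30 = 21 mm
d_ef = 21 + 1.0*7 = 28 mm

28 mm


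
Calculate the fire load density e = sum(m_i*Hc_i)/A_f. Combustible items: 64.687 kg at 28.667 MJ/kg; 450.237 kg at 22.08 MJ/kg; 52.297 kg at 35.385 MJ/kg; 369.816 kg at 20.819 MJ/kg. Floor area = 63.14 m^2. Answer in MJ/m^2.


Total energy = 64.687*28.667 + 450.237*22.08 + 52.297*35.385 + 369.816*20.819
= 1854.382 + 9941.233 + 1850.529 + 7699.199
= 21345.34 MJ
e = 21345.34 / 63.14 = 338.06 MJ/m^2

338.06 MJ/m^2


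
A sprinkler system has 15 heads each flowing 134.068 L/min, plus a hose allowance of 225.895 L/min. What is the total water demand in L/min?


Sprinkler demand = 15 * 134.068 = 2011.02 L/min
Total = 2011.02 + 225.895 = 2236.915 L/min

2236.915 L/min


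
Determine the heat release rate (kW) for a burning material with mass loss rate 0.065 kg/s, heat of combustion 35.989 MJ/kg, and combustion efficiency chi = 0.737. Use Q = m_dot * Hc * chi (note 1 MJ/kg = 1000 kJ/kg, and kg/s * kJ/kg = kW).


Hc = 35.989 MJ/kg = 35.989 * 1000 kJ/kg = 35989 kJ/kg
Q = 0.065 kg/s * 35989 kJ/kg * 0.737 = 1724.1 kW

1724.1 kW


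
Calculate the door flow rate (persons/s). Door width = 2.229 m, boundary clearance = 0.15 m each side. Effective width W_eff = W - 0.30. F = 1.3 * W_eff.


W_eff = 2.229 - 0.30 = 1.929 m
F = 1.3 * 1.929 = 2.5077 persons/s

2.5077 persons/s


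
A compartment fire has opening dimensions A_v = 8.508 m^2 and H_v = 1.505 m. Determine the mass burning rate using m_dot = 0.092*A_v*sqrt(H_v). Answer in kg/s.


sqrt(H_v) = 1.2268
m_dot = 0.092 * 8.508 * 1.2268 = 0.96025 kg/s

0.96025 kg/s


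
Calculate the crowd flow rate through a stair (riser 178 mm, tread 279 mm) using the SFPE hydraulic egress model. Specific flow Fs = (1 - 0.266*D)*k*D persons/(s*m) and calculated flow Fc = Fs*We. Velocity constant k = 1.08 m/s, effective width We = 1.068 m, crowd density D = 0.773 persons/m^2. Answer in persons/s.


1 - 0.266*D = 1 - 0.266*0.773 = 0.79438
Fs = 0.79438 * 1.08 * 0.773 = 0.66318 persons/(s*m)
Fc = 0.66318 * 1.068 = 0.70828 persons/s

0.70828 persons/s


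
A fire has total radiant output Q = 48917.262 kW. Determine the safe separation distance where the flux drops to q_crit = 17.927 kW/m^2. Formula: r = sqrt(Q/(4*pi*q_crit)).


4*pi*q_crit = 225.28
Q/(4*pi*q_crit) = 217.14
r = sqrt(217.14) = 14.736 m

14.736 m


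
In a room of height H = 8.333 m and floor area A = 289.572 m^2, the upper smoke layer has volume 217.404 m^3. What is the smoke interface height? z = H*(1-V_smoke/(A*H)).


V/(A*H) = 0.090097
1 - 0.090097 = 0.90990
z = 8.333 * 0.90990 = 7.5822 m

7.5822 m


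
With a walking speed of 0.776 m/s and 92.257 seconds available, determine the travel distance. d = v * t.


d = 0.776 * 92.257 = 71.591 m

71.591 m


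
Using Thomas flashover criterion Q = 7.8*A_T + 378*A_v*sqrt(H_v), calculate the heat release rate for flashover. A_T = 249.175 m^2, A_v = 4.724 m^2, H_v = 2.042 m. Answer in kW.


7.8*A_T = 1943.565
sqrt(H_v) = 1.4290
378*A_v*sqrt(H_v) = 2551.7
Q = 1943.565 + 2551.7 = 4495.3 kW

4495.3 kW


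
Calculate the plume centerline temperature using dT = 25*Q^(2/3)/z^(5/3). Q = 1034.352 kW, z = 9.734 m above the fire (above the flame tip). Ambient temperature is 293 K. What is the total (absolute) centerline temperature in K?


Q^(2/3) = 102.28
z^(5/3) = 44.376
dT = 25 * 102.28 / 44.376 = 57.619 K
T = 293 + 57.619 = 350.62 K

350.62 K


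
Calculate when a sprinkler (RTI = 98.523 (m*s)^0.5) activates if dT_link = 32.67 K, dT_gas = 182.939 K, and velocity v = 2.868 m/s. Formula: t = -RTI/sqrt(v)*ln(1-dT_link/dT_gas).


dT_link/dT_gas = 0.17858
ln(1 - 0.17858) = -0.19673
t = -98.523 / sqrt(2.868) * -0.19673 = 11.445 s

11.445 s


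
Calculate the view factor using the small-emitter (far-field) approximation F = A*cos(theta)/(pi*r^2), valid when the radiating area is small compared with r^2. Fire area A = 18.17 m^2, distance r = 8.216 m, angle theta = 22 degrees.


cos(22 deg) = 0.92718
pi*r^2 = 212.07
F = 18.17 * 0.92718 / 212.07 = 0.079442

0.079442


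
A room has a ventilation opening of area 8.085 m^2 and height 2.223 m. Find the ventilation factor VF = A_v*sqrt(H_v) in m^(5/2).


sqrt(H_v) = 1.4910
VF = 8.085 * 1.4910 = 12.055 m^(5/2)

12.055 m^(5/2)


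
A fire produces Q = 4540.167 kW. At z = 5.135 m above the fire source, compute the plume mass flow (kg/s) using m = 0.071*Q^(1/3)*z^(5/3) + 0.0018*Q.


Q^(1/3) = 16.559
z^(5/3) = 15.284
First term = 0.071 * 16.559 * 15.284 = 17.969
Second term = 0.0018 * 4540.167 = 8.1723
m = 26.141 kg/s

26.141 kg/s


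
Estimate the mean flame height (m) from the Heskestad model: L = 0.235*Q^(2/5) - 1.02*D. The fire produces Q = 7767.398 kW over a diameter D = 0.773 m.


Q^(2/5) = 35.984
0.235 * Q^(2/5) = 8.4563
1.02 * D = 0.78846
L = 7.6678 m

7.6678 m


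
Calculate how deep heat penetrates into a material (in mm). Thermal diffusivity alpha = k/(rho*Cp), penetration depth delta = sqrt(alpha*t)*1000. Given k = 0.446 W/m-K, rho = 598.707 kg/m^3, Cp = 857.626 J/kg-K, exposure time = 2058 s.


alpha = 0.446 / (598.707 * 857.626) = 8.6861e-07 m^2/s
alpha * t = 0.0017876
delta = sqrt(0.0017876) * 1000 = 42.280 mm

42.280 mm


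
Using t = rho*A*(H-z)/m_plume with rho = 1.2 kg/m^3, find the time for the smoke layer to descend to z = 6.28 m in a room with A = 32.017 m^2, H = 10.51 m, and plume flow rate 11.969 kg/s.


H - z = 4.23 m
t = 1.2 * 32.017 * 4.23 / 11.969 = 13.578 s

13.578 s


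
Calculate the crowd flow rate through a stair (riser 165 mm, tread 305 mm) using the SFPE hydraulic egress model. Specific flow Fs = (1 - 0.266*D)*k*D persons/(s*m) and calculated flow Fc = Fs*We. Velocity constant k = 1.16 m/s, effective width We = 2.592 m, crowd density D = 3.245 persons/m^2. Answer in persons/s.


1 - 0.266*D = 1 - 0.266*3.245 = 0.13683
Fs = 0.13683 * 1.16 * 3.245 = 0.51506 persons/(s*m)
Fc = 0.51506 * 2.592 = 1.3350 persons/s

1.3350 persons/s


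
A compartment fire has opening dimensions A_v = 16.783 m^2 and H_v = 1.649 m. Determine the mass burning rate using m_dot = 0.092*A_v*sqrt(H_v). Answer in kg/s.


sqrt(H_v) = 1.2841
m_dot = 0.092 * 16.783 * 1.2841 = 1.9827 kg/s

1.9827 kg/s


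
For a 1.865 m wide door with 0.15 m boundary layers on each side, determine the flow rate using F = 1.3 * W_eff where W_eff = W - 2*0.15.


W_eff = 1.865 - 0.30 = 1.565 m
F = 1.3 * 1.565 = 2.0345 persons/s

2.0345 persons/s


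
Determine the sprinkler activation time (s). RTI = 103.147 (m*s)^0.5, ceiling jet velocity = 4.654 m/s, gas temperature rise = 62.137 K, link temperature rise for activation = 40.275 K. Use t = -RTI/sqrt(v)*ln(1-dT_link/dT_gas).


dT_link/dT_gas = 0.64816
ln(1 - 0.64816) = -1.0446
t = -103.147 / sqrt(4.654) * -1.0446 = 49.945 s

49.945 s


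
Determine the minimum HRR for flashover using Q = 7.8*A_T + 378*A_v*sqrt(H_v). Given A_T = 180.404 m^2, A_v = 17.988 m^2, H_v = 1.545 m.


7.8*A_T = 1407.2
sqrt(H_v) = 1.2430
378*A_v*sqrt(H_v) = 8451.6
Q = 1407.2 + 8451.6 = 9858.8 kW

9858.8 kW


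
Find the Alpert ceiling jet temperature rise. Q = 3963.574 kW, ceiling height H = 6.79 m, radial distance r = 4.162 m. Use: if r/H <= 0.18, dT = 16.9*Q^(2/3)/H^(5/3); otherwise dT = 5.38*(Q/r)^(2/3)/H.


r/H = 4.162 / 6.79 = 0.61296
r/H > 0.18, so dT = 5.38*(Q/r)^(2/3)/H
Q/r = 952.32
(Q/r)^(2/3) = 96.796
dT = 5.38 * 96.796 / 6.79 = 76.695 K

76.695 K


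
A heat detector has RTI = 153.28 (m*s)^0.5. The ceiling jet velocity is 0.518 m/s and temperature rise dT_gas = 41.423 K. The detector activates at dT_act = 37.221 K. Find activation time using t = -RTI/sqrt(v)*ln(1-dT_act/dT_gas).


dT_act/dT_gas = 0.89856
ln(1 - 0.89856) = -2.2883
t = -153.28 / sqrt(0.518) * -2.2883 = 487.34 s

487.34 s


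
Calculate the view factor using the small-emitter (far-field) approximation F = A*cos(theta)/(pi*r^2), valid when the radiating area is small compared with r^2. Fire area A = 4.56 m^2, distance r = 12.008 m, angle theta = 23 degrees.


cos(23 deg) = 0.92050
pi*r^2 = 452.99
F = 4.56 * 0.92050 / 452.99 = 0.0092662

0.0092662


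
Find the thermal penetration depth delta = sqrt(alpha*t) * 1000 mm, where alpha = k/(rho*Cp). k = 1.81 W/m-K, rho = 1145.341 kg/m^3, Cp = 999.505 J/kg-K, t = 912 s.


alpha = 1.81 / (1145.341 * 999.505) = 1.5811e-06 m^2/s
alpha * t = 0.0014420
delta = sqrt(0.0014420) * 1000 = 37.973 mm

37.973 mm


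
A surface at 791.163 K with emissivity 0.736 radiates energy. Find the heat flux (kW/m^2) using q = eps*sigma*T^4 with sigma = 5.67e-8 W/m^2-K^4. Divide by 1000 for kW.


T^4 = 3.9180e+11
q = 0.736 * 5.67e-8 * 3.9180e+11 / 1000 = 16.350 kW/m^2

16.350 kW/m^2


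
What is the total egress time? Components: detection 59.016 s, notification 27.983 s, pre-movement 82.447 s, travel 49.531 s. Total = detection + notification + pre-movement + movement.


Total = 59.016 + 27.983 + 82.447 + 49.531 = 218.977 s

218.977 s


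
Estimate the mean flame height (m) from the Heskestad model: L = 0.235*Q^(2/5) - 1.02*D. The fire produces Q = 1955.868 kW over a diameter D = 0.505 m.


Q^(2/5) = 20.727
0.235 * Q^(2/5) = 4.8708
1.02 * D = 0.51510
L = 4.3557 m

4.3557 m


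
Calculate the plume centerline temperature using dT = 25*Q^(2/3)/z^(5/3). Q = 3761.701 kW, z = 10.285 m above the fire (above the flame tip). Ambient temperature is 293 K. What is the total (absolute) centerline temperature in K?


Q^(2/3) = 241.87
z^(5/3) = 48.642
dT = 25 * 241.87 / 48.642 = 124.31 K
T = 293 + 124.31 = 417.31 K

417.31 K


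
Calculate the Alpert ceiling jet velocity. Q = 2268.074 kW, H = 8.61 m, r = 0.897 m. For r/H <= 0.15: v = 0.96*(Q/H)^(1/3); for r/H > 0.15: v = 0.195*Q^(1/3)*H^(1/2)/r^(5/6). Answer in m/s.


r/H = 0.897 / 8.61 = 0.10418
r/H <= 0.15, so v = 0.96*(Q/H)^(1/3)
Q/H = 263.42
(Q/H)^(1/3) = 6.4104
v = 0.96 * 6.4104 = 6.1540 m/s

6.1540 m/s


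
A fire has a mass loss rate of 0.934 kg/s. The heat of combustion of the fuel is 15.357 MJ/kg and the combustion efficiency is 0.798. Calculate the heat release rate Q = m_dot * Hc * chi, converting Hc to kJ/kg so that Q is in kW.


Hc = 15.357 MJ/kg = 15.357 * 1000 kJ/kg = 15357 kJ/kg
Q = 0.934 kg/s * 15357 kJ/kg * 0.798 = 11446 kW

11446 kW


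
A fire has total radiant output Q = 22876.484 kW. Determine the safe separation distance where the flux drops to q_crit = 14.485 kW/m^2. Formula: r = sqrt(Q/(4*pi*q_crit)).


4*pi*q_crit = 182.02
Q/(4*pi*q_crit) = 125.68
r = sqrt(125.68) = 11.211 m

11.211 m


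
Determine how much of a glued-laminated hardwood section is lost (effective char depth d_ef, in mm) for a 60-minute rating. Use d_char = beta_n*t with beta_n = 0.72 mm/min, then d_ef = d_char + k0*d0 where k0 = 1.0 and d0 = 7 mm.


d_char = 0.72 * 60 = 43.2 mm
d_ef = 43.2 + 1.0*7 = 50.2 mm

50.2 mm


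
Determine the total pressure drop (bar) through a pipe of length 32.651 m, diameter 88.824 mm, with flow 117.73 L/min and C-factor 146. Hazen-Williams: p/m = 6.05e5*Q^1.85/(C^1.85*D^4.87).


Q^1.85 = 6778.6
C^1.85 = 10094
D^4.87 = 3.0856e+09
p/m = 0.00013167 bar/m
p_total = 0.00013167 * 32.651 = 0.0042993 bar

0.0042993 bar


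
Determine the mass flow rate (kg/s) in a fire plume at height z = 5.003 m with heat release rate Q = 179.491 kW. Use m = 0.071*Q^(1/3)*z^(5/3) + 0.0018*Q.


Q^(1/3) = 5.6409
z^(5/3) = 14.635
First term = 0.071 * 5.6409 * 14.635 = 5.8612
Second term = 0.0018 * 179.491 = 0.32308
m = 6.1843 kg/s

6.1843 kg/s


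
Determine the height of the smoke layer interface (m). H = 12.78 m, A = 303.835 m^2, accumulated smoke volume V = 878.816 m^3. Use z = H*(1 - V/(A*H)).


V/(A*H) = 0.22632
1 - 0.22632 = 0.77368
z = 12.78 * 0.77368 = 9.8876 m

9.8876 m


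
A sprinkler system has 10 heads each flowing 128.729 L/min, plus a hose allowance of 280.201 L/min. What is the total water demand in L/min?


Sprinkler demand = 10 * 128.729 = 1287.29 L/min
Total = 1287.29 + 280.201 = 1567.491 L/min

1567.491 L/min


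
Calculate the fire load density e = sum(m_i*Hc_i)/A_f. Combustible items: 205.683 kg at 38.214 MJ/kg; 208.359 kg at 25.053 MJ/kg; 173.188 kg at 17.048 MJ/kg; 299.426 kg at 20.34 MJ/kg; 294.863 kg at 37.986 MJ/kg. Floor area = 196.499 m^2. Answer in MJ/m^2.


Total energy = 205.683*38.214 + 208.359*25.053 + 173.188*17.048 + 299.426*20.34 + 294.863*37.986
= 7859.970 + 5220.018 + 2952.509 + 6090.325 + 11200.67
= 33323.49 MJ
e = 33323.49 / 196.499 = 169.59 MJ/m^2

169.59 MJ/m^2


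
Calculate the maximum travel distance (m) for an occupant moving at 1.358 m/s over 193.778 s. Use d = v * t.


d = 1.358 * 193.778 = 263.15 m

263.15 m


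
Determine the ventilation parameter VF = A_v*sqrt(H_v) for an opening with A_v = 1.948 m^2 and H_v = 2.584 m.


sqrt(H_v) = 1.6075
VF = 1.948 * 1.6075 = 3.1314 m^(5/2)

3.1314 m^(5/2)


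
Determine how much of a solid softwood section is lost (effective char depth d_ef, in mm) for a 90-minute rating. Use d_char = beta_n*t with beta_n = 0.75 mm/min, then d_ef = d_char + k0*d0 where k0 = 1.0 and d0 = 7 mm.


d_char = 0.75 * 90 = 67.5 mm
d_ef = 67.5 + 1.0*7 = 74.5 mm

74.5 mm


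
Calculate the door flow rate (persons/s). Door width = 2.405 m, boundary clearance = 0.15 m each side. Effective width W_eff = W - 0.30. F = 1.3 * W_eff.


W_eff = 2.405 - 0.30 = 2.105 m
F = 1.3 * 2.105 = 2.7365 persons/s

2.7365 persons/s


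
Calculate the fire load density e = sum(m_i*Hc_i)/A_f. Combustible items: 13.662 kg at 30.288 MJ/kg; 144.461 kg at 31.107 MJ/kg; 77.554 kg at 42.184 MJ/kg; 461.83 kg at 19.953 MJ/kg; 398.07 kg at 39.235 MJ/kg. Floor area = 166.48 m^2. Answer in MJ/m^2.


Total energy = 13.662*30.288 + 144.461*31.107 + 77.554*42.184 + 461.83*19.953 + 398.07*39.235
= 413.7947 + 4493.748 + 3271.538 + 9214.894 + 15618.28
= 33012.25 MJ
e = 33012.25 / 166.48 = 198.30 MJ/m^2

198.30 MJ/m^2


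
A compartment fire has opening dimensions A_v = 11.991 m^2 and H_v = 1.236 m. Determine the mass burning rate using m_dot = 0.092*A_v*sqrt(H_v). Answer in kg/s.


sqrt(H_v) = 1.1118
m_dot = 0.092 * 11.991 * 1.1118 = 1.2265 kg/s

1.2265 kg/s


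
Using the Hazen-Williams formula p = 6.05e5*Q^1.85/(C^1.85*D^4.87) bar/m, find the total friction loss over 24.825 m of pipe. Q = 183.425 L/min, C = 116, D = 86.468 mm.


Q^1.85 = 15396
C^1.85 = 6595.5
D^4.87 = 2.7070e+09
p/m = 0.00052170 bar/m
p_total = 0.00052170 * 24.825 = 0.012951 bar

0.012951 bar


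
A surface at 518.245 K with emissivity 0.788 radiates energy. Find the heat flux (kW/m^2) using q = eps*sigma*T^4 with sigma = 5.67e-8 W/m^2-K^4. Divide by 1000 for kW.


T^4 = 7.2134e+10
q = 0.788 * 5.67e-8 * 7.2134e+10 / 1000 = 3.2229 kW/m^2

3.2229 kW/m^2


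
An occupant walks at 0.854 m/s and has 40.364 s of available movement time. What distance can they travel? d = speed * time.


d = 0.854 * 40.364 = 34.471 m

34.471 m


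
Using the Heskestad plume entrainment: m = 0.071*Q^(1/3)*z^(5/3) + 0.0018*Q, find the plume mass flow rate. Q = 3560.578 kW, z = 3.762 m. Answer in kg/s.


Q^(1/3) = 15.270
z^(5/3) = 9.0998
First term = 0.071 * 15.270 * 9.0998 = 9.8657
Second term = 0.0018 * 3560.578 = 6.4090
m = 16.275 kg/s

16.275 kg/s


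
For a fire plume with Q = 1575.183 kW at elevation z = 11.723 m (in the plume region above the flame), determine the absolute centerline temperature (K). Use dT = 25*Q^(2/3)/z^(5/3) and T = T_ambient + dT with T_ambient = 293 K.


Q^(2/3) = 135.38
z^(5/3) = 60.497
dT = 25 * 135.38 / 60.497 = 55.945 K
T = 293 + 55.945 = 348.95 K

348.95 K


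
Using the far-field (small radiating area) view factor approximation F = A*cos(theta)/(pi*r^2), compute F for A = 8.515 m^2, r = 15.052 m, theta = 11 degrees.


cos(11 deg) = 0.98163
pi*r^2 = 711.77
F = 8.515 * 0.98163 / 711.77 = 0.011743

0.011743


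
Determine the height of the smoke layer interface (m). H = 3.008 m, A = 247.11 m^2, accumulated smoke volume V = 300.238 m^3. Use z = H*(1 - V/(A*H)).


V/(A*H) = 0.40392
1 - 0.40392 = 0.59608
z = 3.008 * 0.59608 = 1.7930 m

1.7930 m


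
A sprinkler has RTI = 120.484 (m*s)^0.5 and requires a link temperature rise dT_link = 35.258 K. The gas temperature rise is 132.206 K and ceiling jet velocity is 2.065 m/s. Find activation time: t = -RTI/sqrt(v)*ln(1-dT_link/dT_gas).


dT_link/dT_gas = 0.26669
ln(1 - 0.26669) = -0.31019
t = -120.484 / sqrt(2.065) * -0.31019 = 26.007 s

26.007 s


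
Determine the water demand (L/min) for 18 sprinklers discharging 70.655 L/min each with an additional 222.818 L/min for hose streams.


Sprinkler demand = 18 * 70.655 = 1271.79 L/min
Total = 1271.79 + 222.818 = 1494.608 L/min

1494.608 L/min


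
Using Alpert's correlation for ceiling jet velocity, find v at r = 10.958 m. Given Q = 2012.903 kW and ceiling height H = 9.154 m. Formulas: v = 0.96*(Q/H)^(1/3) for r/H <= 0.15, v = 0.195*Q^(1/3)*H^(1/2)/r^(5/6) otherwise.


r/H = 10.958 / 9.154 = 1.1971
r/H > 0.15, so v = 0.195*Q^(1/3)*H^(1/2)/r^(5/6)
Q^(1/3) = 12.626
H^(1/2) = 3.0256
r^(5/6) = 7.3526
v = 0.195 * 12.626 * 3.0256 / 7.3526 = 1.0131 m/s

1.0131 m/s


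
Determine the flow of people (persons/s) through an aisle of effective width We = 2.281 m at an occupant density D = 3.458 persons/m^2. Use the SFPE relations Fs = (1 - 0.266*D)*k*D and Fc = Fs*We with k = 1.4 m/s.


1 - 0.266*D = 1 - 0.266*3.458 = 0.080172
Fs = 0.080172 * 1.4 * 3.458 = 0.38813 persons/(s*m)
Fc = 0.38813 * 2.281 = 0.88532 persons/s

0.88532 persons/s


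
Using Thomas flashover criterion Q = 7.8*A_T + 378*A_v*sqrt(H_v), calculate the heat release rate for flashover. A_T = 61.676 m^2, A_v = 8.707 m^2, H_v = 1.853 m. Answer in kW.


7.8*A_T = 481.07
sqrt(H_v) = 1.3612
378*A_v*sqrt(H_v) = 4480.2
Q = 481.07 + 4480.2 = 4961.3 kW

4961.3 kW


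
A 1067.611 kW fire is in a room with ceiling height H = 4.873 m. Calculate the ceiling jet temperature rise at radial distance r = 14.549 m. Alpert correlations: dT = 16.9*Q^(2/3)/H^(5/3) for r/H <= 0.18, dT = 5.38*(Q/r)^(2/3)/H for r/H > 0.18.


r/H = 14.549 / 4.873 = 2.9856
r/H > 0.18, so dT = 5.38*(Q/r)^(2/3)/H
Q/r = 73.380
(Q/r)^(2/3) = 17.527
dT = 5.38 * 17.527 / 4.873 = 19.351 K

19.351 K


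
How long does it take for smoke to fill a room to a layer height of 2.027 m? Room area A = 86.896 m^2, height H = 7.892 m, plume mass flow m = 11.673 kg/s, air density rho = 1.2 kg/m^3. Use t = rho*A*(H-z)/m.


H - z = 5.865 m
t = 1.2 * 86.896 * 5.865 / 11.673 = 52.392 s

52.392 s


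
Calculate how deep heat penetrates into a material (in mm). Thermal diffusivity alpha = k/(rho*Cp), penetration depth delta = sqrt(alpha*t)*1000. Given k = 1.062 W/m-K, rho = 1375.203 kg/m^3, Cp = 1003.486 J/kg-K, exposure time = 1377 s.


alpha = 1.062 / (1375.203 * 1003.486) = 7.6957e-07 m^2/s
alpha * t = 0.0010597
delta = sqrt(0.0010597) * 1000 = 32.553 mm

32.553 mm


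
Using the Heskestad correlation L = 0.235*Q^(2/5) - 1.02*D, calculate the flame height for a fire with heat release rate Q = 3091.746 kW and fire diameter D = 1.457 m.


Q^(2/5) = 24.893
0.235 * Q^(2/5) = 5.8499
1.02 * D = 1.4861
L = 4.3638 m

4.3638 m


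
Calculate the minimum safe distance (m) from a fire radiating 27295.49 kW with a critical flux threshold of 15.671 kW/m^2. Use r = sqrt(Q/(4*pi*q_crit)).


4*pi*q_crit = 196.93
Q/(4*pi*q_crit) = 138.61
r = sqrt(138.61) = 11.773 m

11.773 m


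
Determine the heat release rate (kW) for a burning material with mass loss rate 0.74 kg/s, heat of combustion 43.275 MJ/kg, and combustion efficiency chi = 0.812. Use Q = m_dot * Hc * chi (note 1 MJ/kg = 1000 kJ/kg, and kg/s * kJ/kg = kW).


Hc = 43.275 MJ/kg = 43.275 * 1000 kJ/kg = 43275 kJ/kg
Q = 0.74 kg/s * 43275 kJ/kg * 0.812 = 26003.082 kW

26003.082 kW


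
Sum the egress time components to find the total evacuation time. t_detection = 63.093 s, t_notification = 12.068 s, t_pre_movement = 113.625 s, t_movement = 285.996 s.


Total = 63.093 + 12.068 + 113.625 + 285.996 = 474.782 s

474.782 s


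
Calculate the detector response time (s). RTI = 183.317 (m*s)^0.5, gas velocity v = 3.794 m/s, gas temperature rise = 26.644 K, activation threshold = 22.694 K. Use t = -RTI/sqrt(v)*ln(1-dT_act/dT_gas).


dT_act/dT_gas = 0.85175
ln(1 - 0.85175) = -1.9088
t = -183.317 / sqrt(3.794) * -1.9088 = 179.65 s

179.65 s


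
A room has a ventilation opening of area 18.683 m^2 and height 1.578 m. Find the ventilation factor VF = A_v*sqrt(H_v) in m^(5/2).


sqrt(H_v) = 1.2562
VF = 18.683 * 1.2562 = 23.469 m^(5/2)

23.469 m^(5/2)


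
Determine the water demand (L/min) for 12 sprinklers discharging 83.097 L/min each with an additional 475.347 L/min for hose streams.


Sprinkler demand = 12 * 83.097 = 997.164 L/min
Total = 997.164 + 475.347 = 1472.511 L/min

1472.511 L/min


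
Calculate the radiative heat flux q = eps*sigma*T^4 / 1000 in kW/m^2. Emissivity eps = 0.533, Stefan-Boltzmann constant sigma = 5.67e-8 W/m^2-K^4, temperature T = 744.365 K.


T^4 = 3.0700e+11
q = 0.533 * 5.67e-8 * 3.0700e+11 / 1000 = 9.2780 kW/m^2

9.2780 kW/m^2


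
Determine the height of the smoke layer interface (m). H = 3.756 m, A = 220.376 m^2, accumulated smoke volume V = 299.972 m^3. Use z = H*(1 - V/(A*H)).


V/(A*H) = 0.36240
1 - 0.36240 = 0.63760
z = 3.756 * 0.63760 = 2.3948 m

2.3948 m


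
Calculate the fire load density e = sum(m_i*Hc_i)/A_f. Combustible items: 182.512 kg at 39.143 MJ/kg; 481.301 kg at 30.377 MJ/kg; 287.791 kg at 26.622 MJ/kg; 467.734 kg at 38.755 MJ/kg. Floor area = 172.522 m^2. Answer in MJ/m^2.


Total energy = 182.512*39.143 + 481.301*30.377 + 287.791*26.622 + 467.734*38.755
= 7144.067 + 14620.48 + 7661.572 + 18127.03
= 47553.15 MJ
e = 47553.15 / 172.522 = 275.64 MJ/m^2

275.64 MJ/m^2


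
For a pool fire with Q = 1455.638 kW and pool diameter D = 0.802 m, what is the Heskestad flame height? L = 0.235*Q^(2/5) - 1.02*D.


Q^(2/5) = 18.417
0.235 * Q^(2/5) = 4.3280
1.02 * D = 0.81804
L = 3.5100 m

3.5100 m


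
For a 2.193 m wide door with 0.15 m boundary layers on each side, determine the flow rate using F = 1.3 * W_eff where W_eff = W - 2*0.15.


W_eff = 2.193 - 0.30 = 1.893 m
F = 1.3 * 1.893 = 2.4609 persons/s

2.4609 persons/s


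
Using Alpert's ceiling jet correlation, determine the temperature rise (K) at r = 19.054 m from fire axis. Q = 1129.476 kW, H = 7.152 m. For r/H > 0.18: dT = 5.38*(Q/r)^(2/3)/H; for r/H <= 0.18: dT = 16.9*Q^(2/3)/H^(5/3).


r/H = 19.054 / 7.152 = 2.6641
r/H > 0.18, so dT = 5.38*(Q/r)^(2/3)/H
Q/r = 59.278
(Q/r)^(2/3) = 15.203
dT = 5.38 * 15.203 / 7.152 = 11.436 K

11.436 K


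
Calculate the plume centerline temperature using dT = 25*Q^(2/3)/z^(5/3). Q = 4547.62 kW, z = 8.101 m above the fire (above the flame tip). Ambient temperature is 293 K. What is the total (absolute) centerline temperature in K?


Q^(2/3) = 274.49
z^(5/3) = 32.676
dT = 25 * 274.49 / 32.676 = 210.01 K
T = 293 + 210.01 = 503.01 K

503.01 K


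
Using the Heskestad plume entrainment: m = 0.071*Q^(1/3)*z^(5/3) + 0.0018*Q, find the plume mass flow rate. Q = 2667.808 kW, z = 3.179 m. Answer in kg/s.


Q^(1/3) = 13.869
z^(5/3) = 6.8731
First term = 0.071 * 13.869 * 6.8731 = 6.7680
Second term = 0.0018 * 2667.808 = 4.8021
m = 11.570 kg/s

11.570 kg/s


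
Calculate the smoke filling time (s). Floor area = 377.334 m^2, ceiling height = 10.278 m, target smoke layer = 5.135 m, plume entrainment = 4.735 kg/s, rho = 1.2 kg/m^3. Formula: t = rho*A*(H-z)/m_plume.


H - z = 5.143 m
t = 1.2 * 377.334 * 5.143 / 4.735 = 491.82 s

491.82 s


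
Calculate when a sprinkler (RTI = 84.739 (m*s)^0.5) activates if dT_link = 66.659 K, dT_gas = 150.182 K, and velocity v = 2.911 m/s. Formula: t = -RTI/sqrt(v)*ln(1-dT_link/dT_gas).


dT_link/dT_gas = 0.44385
ln(1 - 0.44385) = -0.58673
t = -84.739 / sqrt(2.911) * -0.58673 = 29.141 s

29.141 s


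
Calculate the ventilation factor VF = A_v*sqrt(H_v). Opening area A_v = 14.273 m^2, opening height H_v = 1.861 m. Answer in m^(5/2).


sqrt(H_v) = 1.3642
VF = 14.273 * 1.3642 = 19.471 m^(5/2)

19.471 m^(5/2)


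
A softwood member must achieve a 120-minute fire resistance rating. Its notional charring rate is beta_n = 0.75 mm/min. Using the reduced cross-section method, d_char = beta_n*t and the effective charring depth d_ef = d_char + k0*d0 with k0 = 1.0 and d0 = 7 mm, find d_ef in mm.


d_char = 0.75 * 120 = 90 mm
d_ef = 90 + 1.0*7 = 97 mm

97 mm


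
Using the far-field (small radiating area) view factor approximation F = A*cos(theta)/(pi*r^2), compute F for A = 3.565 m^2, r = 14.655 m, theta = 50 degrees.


cos(50 deg) = 0.64279
pi*r^2 = 674.72
F = 3.565 * 0.64279 / 674.72 = 0.0033963

0.0033963


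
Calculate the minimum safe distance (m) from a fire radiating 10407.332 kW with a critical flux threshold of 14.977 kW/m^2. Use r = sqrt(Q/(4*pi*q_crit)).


4*pi*q_crit = 188.21
Q/(4*pi*q_crit) = 55.297
r = sqrt(55.297) = 7.4362 m

7.4362 m


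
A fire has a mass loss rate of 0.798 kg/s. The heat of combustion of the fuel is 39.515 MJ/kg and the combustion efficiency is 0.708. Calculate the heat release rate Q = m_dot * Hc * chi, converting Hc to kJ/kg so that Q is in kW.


Hc = 39.515 MJ/kg = 39.515 * 1000 kJ/kg = 39515 kJ/kg
Q = 0.798 kg/s * 39515 kJ/kg * 0.708 = 22325 kW

22325 kW


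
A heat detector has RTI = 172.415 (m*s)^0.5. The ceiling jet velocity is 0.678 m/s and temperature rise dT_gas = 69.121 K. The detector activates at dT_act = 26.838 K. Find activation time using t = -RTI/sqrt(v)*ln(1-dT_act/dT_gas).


dT_act/dT_gas = 0.38828
ln(1 - 0.38828) = -0.49147
t = -172.415 / sqrt(0.678) * -0.49147 = 102.91 s

102.91 s


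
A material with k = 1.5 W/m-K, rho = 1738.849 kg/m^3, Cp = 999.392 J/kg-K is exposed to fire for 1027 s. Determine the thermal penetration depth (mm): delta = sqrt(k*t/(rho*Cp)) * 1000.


alpha = 1.5 / (1738.849 * 999.392) = 8.6316e-07 m^2/s
alpha * t = 0.00088647
delta = sqrt(0.00088647) * 1000 = 29.774 mm

29.774 mm
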